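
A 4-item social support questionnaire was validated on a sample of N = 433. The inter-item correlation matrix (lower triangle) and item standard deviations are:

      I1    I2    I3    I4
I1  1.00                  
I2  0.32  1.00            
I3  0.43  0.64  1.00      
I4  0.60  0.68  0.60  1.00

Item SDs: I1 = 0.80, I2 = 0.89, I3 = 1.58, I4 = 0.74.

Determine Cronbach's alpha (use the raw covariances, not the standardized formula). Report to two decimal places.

Σσ²ᵢ = 0.80² + 0.89² + 1.58² + 0.74² = 4.4761
Covariances σ_ij = r_ij · s_i · s_j:
  σ(I1,I2) = 0.32 × 0.80 × 0.89 = 0.2278
  σ(I1,I3) = 0.43 × 0.80 × 1.58 = 0.5435
  σ(I1,I4) = 0.60 × 0.80 × 0.74 = 0.3552
  σ(I2,I3) = 0.64 × 0.89 × 1.58 = 0.9000
  σ(I2,I4) = 0.68 × 0.89 × 0.74 = 0.4478
  σ(I3,I4) = 0.60 × 1.58 × 0.74 = 0.7015
σ²_T = Σσ²ᵢ + 2·Σσ_ij = 4.4761 + 2 × 3.1758 = 10.8277
α = (4/3)·(1 − 4.4761/10.8277) = 0.78

Cronbach's alpha = 0.78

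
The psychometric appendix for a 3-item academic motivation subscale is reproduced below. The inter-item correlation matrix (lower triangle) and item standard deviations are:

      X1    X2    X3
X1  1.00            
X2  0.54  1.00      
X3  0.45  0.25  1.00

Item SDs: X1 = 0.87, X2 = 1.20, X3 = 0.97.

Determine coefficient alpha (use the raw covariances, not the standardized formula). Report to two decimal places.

Σσ²ᵢ = 0.87² + 1.20² + 0.97² = 3.1378
Covariances σ_ij = r_ij · s_i · s_j:
  σ(X1,X2) = 0.54 × 0.87 × 1.20 = 0.5638
  σ(X1,X3) = 0.45 × 0.87 × 0.97 = 0.3798
  σ(X2,X3) = 0.25 × 1.20 × 0.97 = 0.2910
σ²_T = Σσ²ᵢ + 2·Σσ_ij = 3.1378 + 2 × 1.2346 = 5.6070
α = (3/2)·(1 − 3.1378/5.6070) = 0.66

α = 0.66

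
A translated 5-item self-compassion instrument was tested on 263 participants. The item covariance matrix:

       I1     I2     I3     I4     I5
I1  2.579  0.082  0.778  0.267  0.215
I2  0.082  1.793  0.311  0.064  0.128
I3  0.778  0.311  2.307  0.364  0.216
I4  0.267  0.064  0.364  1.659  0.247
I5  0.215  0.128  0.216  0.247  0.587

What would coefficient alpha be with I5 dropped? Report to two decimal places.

Remaining items: I1, I2, I3, I4 (k = 4).
Σσ²ᵢ = 2.579 + 1.793 + 2.307 + 1.659 = 8.338
total variance = 8.338 + 2 × 1.866 = 12.070
α (item deleted) = (4/3)·(1 − 8.338/12.070) = 0.41

coefficient alpha = 0.41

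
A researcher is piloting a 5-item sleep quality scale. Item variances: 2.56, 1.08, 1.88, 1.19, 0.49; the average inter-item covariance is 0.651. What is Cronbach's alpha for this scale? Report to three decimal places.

sum of item variances = 2.56 + 1.08 + 1.88 + 1.19 + 0.49 = 7.20
Sum of the 10 distinct covariances = 10 × 0.651 = 6.510
Var(T) = sum of item variances + 2·Σcov = 7.20 + 2 × 6.510 = 20.220
α = (5/4)·(1 − 7.20/20.220) = 0.805

Cronbach's alpha = 0.805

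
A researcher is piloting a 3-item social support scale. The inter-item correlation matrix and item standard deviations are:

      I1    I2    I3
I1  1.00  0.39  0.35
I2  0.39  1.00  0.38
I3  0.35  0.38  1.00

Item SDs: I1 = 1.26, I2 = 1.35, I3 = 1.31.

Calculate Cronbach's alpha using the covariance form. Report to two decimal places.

Cronbach's alpha = 0.64

Σσ²ᵢ = 1.26² + 1.35² + 1.31² = 5.1262
Covariances σ_ij = r_ij · s_i · s_j:
  σ(I1,I2) = 0.39 × 1.26 × 1.35 = 0.6634
  σ(I1,I3) = 0.35 × 1.26 × 1.31 = 0.5777
  σ(I2,I3) = 0.38 × 1.35 × 1.31 = 0.6720
σ²_T = Σσ²ᵢ + 2·Σσ_ij = 5.1262 + 2 × 1.9131 = 8.9524
α = (3/2)·(1 − 5.1262/8.9524) = 0.64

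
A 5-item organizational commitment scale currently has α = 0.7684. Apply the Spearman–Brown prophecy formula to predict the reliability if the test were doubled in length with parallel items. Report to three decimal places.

Length factor m = 2
α' = m·α / (1 + (m−1)·α)
   = 2 × 0.7684 / (1 + (2 − 1) × 0.7684)
   = 1.5368 / 1.7684 = 0.869

predicted reliability = 0.869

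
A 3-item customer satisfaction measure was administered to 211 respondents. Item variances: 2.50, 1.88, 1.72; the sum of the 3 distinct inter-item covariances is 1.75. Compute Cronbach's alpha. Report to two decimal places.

Cronbach's alpha = 0.55

Σσ²ᵢ = 2.50 + 1.88 + 1.72 = 6.10
Sum of distinct covariances = 1.75
Var(T) = Σσ²ᵢ + 2·Σcov = 6.10 + 2 × 1.75 = 9.60
α = (3/2)·(1 − 6.10/9.60) = 0.55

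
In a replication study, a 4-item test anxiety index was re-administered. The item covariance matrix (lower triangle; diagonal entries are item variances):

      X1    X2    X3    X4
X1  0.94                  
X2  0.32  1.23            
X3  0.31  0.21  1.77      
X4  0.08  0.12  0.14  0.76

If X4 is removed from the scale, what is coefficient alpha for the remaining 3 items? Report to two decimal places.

coefficient alpha = 0.45

Remaining items: X1, X2, X3 (k = 3).
sum of item variances = 0.94 + 1.23 + 1.77 = 3.94
Var(T) = 3.94 + 2 × 0.84 = 5.62
α (item deleted) = (3/2)·(1 − 3.94/5.62) = 0.45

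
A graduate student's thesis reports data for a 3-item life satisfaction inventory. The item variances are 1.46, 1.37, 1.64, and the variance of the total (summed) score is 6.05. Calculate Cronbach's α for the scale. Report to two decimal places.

Σσᵢ² = 1.46 + 1.37 + 1.64 = 4.47
α = (k/(k−1))·(1 − Σσᵢ²/Var(T)) = (3/2)·(1 − 4.47/6.05) = 0.39

α = 0.39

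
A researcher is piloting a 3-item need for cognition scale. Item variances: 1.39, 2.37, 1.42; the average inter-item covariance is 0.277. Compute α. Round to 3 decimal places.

α = 0.364

ΣVar(i) = 1.39 + 2.37 + 1.42 = 5.18
Sum of the 3 distinct covariances = 3 × 0.277 = 0.831
total variance = ΣVar(i) + 2·Σcov = 5.18 + 2 × 0.831 = 6.842
α = (3/2)·(1 − 5.18/6.842) = 0.364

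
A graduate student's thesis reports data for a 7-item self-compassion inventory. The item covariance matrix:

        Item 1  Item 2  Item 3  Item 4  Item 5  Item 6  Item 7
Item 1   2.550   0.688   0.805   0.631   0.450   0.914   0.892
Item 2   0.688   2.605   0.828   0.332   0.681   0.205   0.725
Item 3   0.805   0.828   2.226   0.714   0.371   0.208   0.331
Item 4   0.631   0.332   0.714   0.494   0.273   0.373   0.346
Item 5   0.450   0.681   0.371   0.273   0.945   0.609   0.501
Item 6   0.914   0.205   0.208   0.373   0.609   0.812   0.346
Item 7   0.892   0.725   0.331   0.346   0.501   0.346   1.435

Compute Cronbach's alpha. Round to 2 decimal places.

Σσ²ᵢ = 2.550 + 2.605 + 2.226 + 0.494 + 0.945 + 0.812 + 1.435 = 11.067
Sum of off-diagonal covariances = 11.223
σ²_total = 11.067 + 2 × 11.223 = 33.513
α = (k/(k−1))·(1 − Σσ²ᵢ/σ²_total) = (7/6)·(1 − 11.067/33.513) = 0.78

Cronbach's alpha = 0.78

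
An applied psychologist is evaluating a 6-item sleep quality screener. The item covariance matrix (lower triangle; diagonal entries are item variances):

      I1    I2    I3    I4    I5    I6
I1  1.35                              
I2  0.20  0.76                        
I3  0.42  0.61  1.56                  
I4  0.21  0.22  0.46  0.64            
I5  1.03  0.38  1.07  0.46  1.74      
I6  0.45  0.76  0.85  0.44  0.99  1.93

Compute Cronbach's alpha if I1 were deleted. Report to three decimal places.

α = 0.816

Remaining items: I2, I3, I4, I5, I6 (k = 5).
Σσᵢ² = 0.76 + 1.56 + 0.64 + 1.74 + 1.93 = 6.63
Var(T) = 6.63 + 2 × 6.24 = 19.11
α (item deleted) = (5/4)·(1 − 6.63/19.11) = 0.816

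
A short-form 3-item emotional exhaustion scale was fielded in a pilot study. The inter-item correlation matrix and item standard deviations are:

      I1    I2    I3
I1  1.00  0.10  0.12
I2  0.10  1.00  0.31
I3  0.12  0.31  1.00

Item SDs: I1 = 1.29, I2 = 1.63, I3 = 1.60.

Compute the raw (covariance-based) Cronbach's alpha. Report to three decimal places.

α = 0.404

Σσ²ᵢ = 1.29² + 1.63² + 1.60² = 6.8810
Covariances σ_ij = r_ij · s_i · s_j:
  σ(I1,I2) = 0.10 × 1.29 × 1.63 = 0.2103
  σ(I1,I3) = 0.12 × 1.29 × 1.60 = 0.2477
  σ(I2,I3) = 0.31 × 1.63 × 1.60 = 0.8085
σ²_T = Σσ²ᵢ + 2·Σσ_ij = 6.8810 + 2 × 1.2665 = 9.4140
α = (3/2)·(1 − 6.8810/9.4140) = 0.404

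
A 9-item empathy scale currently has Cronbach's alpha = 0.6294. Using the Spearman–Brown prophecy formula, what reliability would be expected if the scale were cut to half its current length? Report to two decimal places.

Length factor m = 1/2
α' = m·α / (1 − (1−m)·α)
   = 1/2 × 0.6294 / (1 − (1 − 1/2) × 0.6294)
   = 0.3147 / 0.6853 = 0.46

predicted reliability = 0.46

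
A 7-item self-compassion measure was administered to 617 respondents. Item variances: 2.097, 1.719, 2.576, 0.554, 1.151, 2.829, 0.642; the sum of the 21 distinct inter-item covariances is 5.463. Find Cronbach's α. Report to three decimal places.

Σσ²ᵢ = 2.097 + 1.719 + 2.576 + 0.554 + 1.151 + 2.829 + 0.642 = 11.568
Sum of distinct covariances = 5.463
Var(T) = Σσ²ᵢ + 2·Σcov = 11.568 + 2 × 5.463 = 22.494
α = (7/6)·(1 − 11.568/22.494) = 0.567

α = 0.567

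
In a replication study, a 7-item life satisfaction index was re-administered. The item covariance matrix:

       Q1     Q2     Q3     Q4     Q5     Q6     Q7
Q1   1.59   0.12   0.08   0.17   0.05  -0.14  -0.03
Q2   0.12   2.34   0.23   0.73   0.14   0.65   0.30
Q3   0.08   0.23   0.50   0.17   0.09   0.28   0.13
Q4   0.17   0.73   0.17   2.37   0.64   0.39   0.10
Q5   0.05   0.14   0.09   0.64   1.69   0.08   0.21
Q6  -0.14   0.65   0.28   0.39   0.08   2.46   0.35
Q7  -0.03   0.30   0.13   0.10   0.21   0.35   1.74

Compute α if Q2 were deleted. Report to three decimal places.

α = 0.398

Remaining items: Q1, Q3, Q4, Q5, Q6, Q7 (k = 6).
Σσᵢ² = 1.59 + 0.50 + 2.37 + 1.69 + 2.46 + 1.74 = 10.35
total variance = 10.35 + 2 × 2.57 = 15.49
α (item deleted) = (6/5)·(1 − 10.35/15.49) = 0.398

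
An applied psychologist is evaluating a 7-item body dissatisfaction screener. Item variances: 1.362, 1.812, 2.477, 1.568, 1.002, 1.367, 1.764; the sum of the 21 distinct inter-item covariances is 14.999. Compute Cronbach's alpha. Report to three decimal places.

Cronbach's alpha = 0.846

Σσ²ᵢ = 1.362 + 1.812 + 2.477 + 1.568 + 1.002 + 1.367 + 1.764 = 11.352
Sum of distinct covariances = 14.999
Var(T) = Σσ²ᵢ + 2·Σcov = 11.352 + 2 × 14.999 = 41.350
α = (7/6)·(1 − 11.352/41.350) = 0.846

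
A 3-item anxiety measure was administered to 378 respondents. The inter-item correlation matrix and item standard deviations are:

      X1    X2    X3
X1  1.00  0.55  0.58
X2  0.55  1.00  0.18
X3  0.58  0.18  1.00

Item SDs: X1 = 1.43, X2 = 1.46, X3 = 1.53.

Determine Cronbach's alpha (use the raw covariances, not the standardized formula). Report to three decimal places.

Σσ²ᵢ = 1.43² + 1.46² + 1.53² = 6.5174
Covariances σ_ij = r_ij · s_i · s_j:
  σ(X1,X2) = 0.55 × 1.43 × 1.46 = 1.1483
  σ(X1,X3) = 0.58 × 1.43 × 1.53 = 1.2690
  σ(X2,X3) = 0.18 × 1.46 × 1.53 = 0.4021
σ²_T = Σσ²ᵢ + 2·Σσ_ij = 6.5174 + 2 × 2.8194 = 12.1562
α = (3/2)·(1 − 6.5174/12.1562) = 0.696

α = 0.696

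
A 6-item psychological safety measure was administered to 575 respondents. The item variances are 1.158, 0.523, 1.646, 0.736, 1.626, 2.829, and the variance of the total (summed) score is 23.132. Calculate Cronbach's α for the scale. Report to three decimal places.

sum of item variances = 1.158 + 0.523 + 1.646 + 0.736 + 1.626 + 2.829 = 8.518
α = (k/(k−1))·(1 − sum of item variances/total variance) = (6/5)·(1 − 8.518/23.132) = 0.758

Cronbach's α = 0.758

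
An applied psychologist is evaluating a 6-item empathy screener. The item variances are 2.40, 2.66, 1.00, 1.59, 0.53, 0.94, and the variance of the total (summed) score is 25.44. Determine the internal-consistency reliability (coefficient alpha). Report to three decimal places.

sum of item variances = 2.40 + 2.66 + 1.00 + 1.59 + 0.53 + 0.94 = 9.12
α = (k/(k−1))·(1 − sum of item variances/σ²_total) = (6/5)·(1 − 9.12/25.44) = 0.770

α = 0.770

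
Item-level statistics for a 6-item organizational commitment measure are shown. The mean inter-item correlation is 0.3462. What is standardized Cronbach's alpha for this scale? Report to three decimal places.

Standardized α = k·r̄ / (1 + (k−1)·r̄) = 6 × 0.3462 / (1 + 5 × 0.3462)
  = 2.0772 / 2.7310 = 0.761

α = 0.761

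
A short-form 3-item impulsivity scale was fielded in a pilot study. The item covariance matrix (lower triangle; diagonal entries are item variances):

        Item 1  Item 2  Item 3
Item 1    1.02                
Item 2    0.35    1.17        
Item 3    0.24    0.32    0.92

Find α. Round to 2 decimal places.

Σσᵢ² = 1.02 + 1.17 + 0.92 = 3.11
Sum of the distinct covariances = 0.91
σ²_T = 3.11 + 2 × 0.91 = 4.93
α = (k/(k−1))·(1 − Σσᵢ²/σ²_T) = (3/2)·(1 − 3.11/4.93) = 0.55

α = 0.55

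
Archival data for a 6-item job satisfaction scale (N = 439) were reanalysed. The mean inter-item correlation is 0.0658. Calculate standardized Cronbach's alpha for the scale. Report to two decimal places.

standardized Cronbach's alpha = 0.30

Standardized α = k·r̄ / (1 + (k−1)·r̄) = 6 × 0.0658 / (1 + 5 × 0.0658)
  = 0.3948 / 1.3290 = 0.30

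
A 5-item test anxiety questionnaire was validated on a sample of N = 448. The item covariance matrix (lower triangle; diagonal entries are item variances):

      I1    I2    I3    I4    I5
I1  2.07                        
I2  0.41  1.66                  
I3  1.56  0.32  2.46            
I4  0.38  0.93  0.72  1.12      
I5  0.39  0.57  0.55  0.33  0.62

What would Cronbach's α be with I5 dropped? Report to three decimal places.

Cronbach's α = 0.722

Remaining items: I1, I2, I3, I4 (k = 4).
Σσ²ᵢ = 2.07 + 1.66 + 2.46 + 1.12 = 7.31
total variance = 7.31 + 2 × 4.32 = 15.95
α (item deleted) = (4/3)·(1 − 7.31/15.95) = 0.722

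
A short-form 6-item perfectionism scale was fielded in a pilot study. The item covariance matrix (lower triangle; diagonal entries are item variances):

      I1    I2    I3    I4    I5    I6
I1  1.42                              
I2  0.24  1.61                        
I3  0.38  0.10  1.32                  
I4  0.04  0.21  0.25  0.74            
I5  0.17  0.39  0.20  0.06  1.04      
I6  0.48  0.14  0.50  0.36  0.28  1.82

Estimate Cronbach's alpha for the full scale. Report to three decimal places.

α = 0.586

ΣVar(i) = 1.42 + 1.61 + 1.32 + 0.74 + 1.04 + 1.82 = 7.95
Sum of the distinct covariances = 3.80
σ²_total = 7.95 + 2 × 3.80 = 15.55
α = (k/(k−1))·(1 − ΣVar(i)/σ²_total) = (6/5)·(1 − 7.95/15.55) = 0.586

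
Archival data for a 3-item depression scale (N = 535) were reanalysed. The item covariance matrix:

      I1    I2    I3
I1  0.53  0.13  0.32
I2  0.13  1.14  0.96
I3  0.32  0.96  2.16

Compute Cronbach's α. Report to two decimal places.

sum of item variances = 0.53 + 1.14 + 2.16 = 3.83
Sum of off-diagonal covariances = 1.41
σ²_T = 3.83 + 2 × 1.41 = 6.65
α = (k/(k−1))·(1 − sum of item variances/σ²_T) = (3/2)·(1 − 3.83/6.65) = 0.64

Cronbach's α = 0.64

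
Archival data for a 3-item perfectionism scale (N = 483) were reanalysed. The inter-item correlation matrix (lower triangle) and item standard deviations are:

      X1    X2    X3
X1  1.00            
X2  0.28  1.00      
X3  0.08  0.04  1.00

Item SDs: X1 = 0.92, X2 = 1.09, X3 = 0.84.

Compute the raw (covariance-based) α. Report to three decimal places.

Σσ²ᵢ = 0.92² + 1.09² + 0.84² = 2.7401
Covariances σ_ij = r_ij · s_i · s_j:
  σ(X1,X2) = 0.28 × 0.92 × 1.09 = 0.2808
  σ(X1,X3) = 0.08 × 0.92 × 0.84 = 0.0618
  σ(X2,X3) = 0.04 × 1.09 × 0.84 = 0.0366
σ²_T = Σσ²ᵢ + 2·Σσ_ij = 2.7401 + 2 × 0.3792 = 3.4985
α = (3/2)·(1 − 2.7401/3.4985) = 0.325

α = 0.325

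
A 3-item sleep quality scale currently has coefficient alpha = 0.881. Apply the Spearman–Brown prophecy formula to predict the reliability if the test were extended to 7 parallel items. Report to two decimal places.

Length factor m = 7/3 = 2.3333
α' = m·α / (1 + (m−1)·α)
   = 7/3 × 0.881 / (1 + (7/3 − 1) × 0.881)
   = 2.0557 / 2.1747 = 0.95

predicted reliability = 0.95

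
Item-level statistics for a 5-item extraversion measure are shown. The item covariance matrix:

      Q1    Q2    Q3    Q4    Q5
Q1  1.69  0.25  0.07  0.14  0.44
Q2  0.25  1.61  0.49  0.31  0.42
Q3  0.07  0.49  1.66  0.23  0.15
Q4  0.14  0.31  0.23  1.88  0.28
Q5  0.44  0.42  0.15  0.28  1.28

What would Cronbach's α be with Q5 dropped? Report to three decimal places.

α = 0.405

Remaining items: Q1, Q2, Q3, Q4 (k = 4).
Σσᵢ² = 1.69 + 1.61 + 1.66 + 1.88 = 6.84
total variance = 6.84 + 2 × 1.49 = 9.82
α (item deleted) = (4/3)·(1 − 6.84/9.82) = 0.405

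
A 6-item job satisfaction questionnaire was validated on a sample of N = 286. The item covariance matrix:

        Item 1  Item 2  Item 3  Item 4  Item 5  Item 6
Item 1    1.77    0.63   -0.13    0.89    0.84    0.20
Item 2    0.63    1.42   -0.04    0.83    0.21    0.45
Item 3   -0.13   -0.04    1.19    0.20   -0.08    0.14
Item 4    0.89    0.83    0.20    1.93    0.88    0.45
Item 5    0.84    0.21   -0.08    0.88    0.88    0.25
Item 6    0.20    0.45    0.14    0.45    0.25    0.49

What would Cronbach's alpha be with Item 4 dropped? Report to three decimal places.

Remaining items: Item 1, Item 2, Item 3, Item 5, Item 6 (k = 5).
Σσᵢ² = 1.77 + 1.42 + 1.19 + 0.88 + 0.49 = 5.75
Var(T) = 5.75 + 2 × 2.47 = 10.69
α (item deleted) = (5/4)·(1 − 5.75/10.69) = 0.578

Cronbach's alpha = 0.578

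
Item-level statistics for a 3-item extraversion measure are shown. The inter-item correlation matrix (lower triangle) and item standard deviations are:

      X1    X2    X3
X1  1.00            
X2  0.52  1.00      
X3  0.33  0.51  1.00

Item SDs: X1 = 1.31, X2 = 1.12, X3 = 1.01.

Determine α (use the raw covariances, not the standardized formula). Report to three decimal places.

α = 0.706

Σσ²ᵢ = 1.31² + 1.12² + 1.01² = 3.9906
Covariances σ_ij = r_ij · s_i · s_j:
  σ(X1,X2) = 0.52 × 1.31 × 1.12 = 0.7629
  σ(X1,X3) = 0.33 × 1.31 × 1.01 = 0.4366
  σ(X2,X3) = 0.51 × 1.12 × 1.01 = 0.5769
σ²_T = Σσ²ᵢ + 2·Σσ_ij = 3.9906 + 2 × 1.7764 = 7.5434
α = (3/2)·(1 − 3.9906/7.5434) = 0.706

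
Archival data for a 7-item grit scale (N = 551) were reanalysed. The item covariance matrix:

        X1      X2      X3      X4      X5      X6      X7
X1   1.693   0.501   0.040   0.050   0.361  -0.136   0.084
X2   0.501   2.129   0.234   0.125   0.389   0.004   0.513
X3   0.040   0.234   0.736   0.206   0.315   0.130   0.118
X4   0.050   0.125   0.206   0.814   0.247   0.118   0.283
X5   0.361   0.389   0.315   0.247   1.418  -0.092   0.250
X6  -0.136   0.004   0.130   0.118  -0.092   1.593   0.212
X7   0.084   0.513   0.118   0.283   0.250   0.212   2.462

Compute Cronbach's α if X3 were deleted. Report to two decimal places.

Cronbach's α = 0.44

Remaining items: X1, X2, X4, X5, X6, X7 (k = 6).
ΣVar(i) = 1.693 + 2.129 + 0.814 + 1.418 + 1.593 + 2.462 = 10.109
total variance = 10.109 + 2 × 2.909 = 15.927
α (item deleted) = (6/5)·(1 − 10.109/15.927) = 0.44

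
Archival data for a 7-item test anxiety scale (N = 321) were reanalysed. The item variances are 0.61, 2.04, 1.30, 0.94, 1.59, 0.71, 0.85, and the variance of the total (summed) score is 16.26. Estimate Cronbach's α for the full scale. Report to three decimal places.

α = 0.590

Σσ²ᵢ = 0.61 + 2.04 + 1.30 + 0.94 + 1.59 + 0.71 + 0.85 = 8.04
α = (k/(k−1))·(1 − Σσ²ᵢ/total variance) = (7/6)·(1 − 8.04/16.26) = 0.590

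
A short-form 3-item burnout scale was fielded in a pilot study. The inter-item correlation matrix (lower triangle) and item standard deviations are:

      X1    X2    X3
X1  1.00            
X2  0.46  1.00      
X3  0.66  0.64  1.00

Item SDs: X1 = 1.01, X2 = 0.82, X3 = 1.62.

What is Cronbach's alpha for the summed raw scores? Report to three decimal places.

α = 0.776

Σσ²ᵢ = 1.01² + 0.82² + 1.62² = 4.3169
Covariances σ_ij = r_ij · s_i · s_j:
  σ(X1,X2) = 0.46 × 1.01 × 0.82 = 0.3810
  σ(X1,X3) = 0.66 × 1.01 × 1.62 = 1.0799
  σ(X2,X3) = 0.64 × 0.82 × 1.62 = 0.8502
σ²_T = Σσ²ᵢ + 2·Σσ_ij = 4.3169 + 2 × 2.3111 = 8.9391
α = (3/2)·(1 − 4.3169/8.9391) = 0.776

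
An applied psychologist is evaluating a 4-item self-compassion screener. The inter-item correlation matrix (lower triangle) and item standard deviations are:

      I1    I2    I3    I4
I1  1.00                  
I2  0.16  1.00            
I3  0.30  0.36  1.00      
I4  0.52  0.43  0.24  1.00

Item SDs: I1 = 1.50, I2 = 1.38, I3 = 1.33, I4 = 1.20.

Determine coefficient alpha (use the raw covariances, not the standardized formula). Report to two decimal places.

Σσ²ᵢ = 1.50² + 1.38² + 1.33² + 1.20² = 7.3633
Covariances σ_ij = r_ij · s_i · s_j:
  σ(I1,I2) = 0.16 × 1.50 × 1.38 = 0.3312
  σ(I1,I3) = 0.30 × 1.50 × 1.33 = 0.5985
  σ(I1,I4) = 0.52 × 1.50 × 1.20 = 0.9360
  σ(I2,I3) = 0.36 × 1.38 × 1.33 = 0.6607
  σ(I2,I4) = 0.43 × 1.38 × 1.20 = 0.7121
  σ(I3,I4) = 0.24 × 1.33 × 1.20 = 0.3830
σ²_T = Σσ²ᵢ + 2·Σσ_ij = 7.3633 + 2 × 3.6215 = 14.6063
α = (4/3)·(1 − 7.3633/14.6063) = 0.66

coefficient alpha = 0.66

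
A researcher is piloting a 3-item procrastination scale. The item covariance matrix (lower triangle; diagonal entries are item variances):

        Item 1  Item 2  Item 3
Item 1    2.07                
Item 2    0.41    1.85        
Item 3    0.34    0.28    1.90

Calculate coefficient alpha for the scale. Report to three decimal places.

α = 0.392

Σσ²ᵢ = 2.07 + 1.85 + 1.90 = 5.82
Sum of off-diagonal covariances = 1.03
σ²_total = 5.82 + 2 × 1.03 = 7.88
α = (k/(k−1))·(1 − Σσ²ᵢ/σ²_total) = (3/2)·(1 − 5.82/7.88) = 0.392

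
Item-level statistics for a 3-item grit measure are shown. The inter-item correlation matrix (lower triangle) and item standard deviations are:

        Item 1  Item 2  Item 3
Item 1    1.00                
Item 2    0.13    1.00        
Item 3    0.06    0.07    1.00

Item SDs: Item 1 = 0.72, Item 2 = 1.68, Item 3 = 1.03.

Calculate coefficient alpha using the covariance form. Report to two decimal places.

α = 0.19

Σσ²ᵢ = 0.72² + 1.68² + 1.03² = 4.4017
Covariances σ_ij = r_ij · s_i · s_j:
  σ(Item 1,Item 2) = 0.13 × 0.72 × 1.68 = 0.1572
  σ(Item 1,Item 3) = 0.06 × 0.72 × 1.03 = 0.0445
  σ(Item 2,Item 3) = 0.07 × 1.68 × 1.03 = 0.1211
σ²_T = Σσ²ᵢ + 2·Σσ_ij = 4.4017 + 2 × 0.3228 = 5.0473
α = (3/2)·(1 − 4.4017/5.0473) = 0.19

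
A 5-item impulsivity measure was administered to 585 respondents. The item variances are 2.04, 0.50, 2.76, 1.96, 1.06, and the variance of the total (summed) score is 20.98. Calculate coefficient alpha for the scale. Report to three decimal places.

α = 0.754

ΣVar(i) = 2.04 + 0.50 + 2.76 + 1.96 + 1.06 = 8.32
α = (k/(k−1))·(1 − ΣVar(i)/σ²_T) = (5/4)·(1 − 8.32/20.98) = 0.754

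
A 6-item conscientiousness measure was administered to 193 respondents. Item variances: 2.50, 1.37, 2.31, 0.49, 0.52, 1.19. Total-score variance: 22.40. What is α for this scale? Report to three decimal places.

α = 0.751

Σσ²ᵢ = 2.50 + 1.37 + 2.31 + 0.49 + 0.52 + 1.19 = 8.38
α = (k/(k−1))·(1 − Σσ²ᵢ/total variance) = (6/5)·(1 − 8.38/22.40) = 0.751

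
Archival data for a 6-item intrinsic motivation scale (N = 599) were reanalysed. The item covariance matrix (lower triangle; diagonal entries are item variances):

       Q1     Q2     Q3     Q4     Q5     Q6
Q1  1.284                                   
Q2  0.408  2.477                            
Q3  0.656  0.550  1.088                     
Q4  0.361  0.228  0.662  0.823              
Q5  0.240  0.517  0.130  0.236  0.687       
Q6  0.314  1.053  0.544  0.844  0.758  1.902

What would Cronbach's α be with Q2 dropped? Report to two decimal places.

α = 0.78

Remaining items: Q1, Q3, Q4, Q5, Q6 (k = 5).
sum of item variances = 1.284 + 1.088 + 0.823 + 0.687 + 1.902 = 5.784
σ²_total = 5.784 + 2 × 4.745 = 15.274
α (item deleted) = (5/4)·(1 − 5.784/15.274) = 0.78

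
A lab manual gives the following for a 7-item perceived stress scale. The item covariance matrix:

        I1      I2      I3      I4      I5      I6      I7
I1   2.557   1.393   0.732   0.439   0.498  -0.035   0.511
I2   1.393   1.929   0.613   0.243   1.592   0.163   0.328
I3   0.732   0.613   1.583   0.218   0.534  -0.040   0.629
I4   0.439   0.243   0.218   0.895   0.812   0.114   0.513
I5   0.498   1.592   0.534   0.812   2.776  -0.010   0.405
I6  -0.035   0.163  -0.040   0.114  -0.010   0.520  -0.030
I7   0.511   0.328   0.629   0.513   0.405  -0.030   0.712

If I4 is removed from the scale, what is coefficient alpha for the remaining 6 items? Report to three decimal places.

coefficient alpha = 0.709

Remaining items: I1, I2, I3, I5, I6, I7 (k = 6).
Σσ²ᵢ = 2.557 + 1.929 + 1.583 + 2.776 + 0.520 + 0.712 = 10.077
σ²_total = 10.077 + 2 × 7.283 = 24.643
α (item deleted) = (6/5)·(1 − 10.077/24.643) = 0.709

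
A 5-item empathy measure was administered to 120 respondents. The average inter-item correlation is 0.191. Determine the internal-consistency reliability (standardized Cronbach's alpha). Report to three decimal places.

Standardized α = k·r̄ / (1 + (k−1)·r̄) = 5 × 0.191 / (1 + 4 × 0.191)
  = 0.9550 / 1.7640 = 0.541

α = 0.541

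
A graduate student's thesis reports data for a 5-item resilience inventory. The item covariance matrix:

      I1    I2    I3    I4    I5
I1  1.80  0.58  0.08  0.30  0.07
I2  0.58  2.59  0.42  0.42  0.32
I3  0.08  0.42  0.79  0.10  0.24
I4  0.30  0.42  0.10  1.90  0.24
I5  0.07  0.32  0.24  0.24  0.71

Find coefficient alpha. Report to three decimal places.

ΣVar(i) = 1.80 + 2.59 + 0.79 + 1.90 + 0.71 = 7.79
Σ_{i<j} σ_ij = 2.77
σ²_total = 7.79 + 2 × 2.77 = 13.33
α = (k/(k−1))·(1 − ΣVar(i)/σ²_total) = (5/4)·(1 − 7.79/13.33) = 0.520

coefficient alpha = 0.520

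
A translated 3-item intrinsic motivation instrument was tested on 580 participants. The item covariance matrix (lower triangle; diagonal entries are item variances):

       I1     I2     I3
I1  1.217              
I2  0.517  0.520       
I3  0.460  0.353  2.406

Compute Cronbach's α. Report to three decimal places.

Σσ²ᵢ = 1.217 + 0.520 + 2.406 = 4.143
Σ_{i<j} σ_ij = 1.330
σ²_T = 4.143 + 2 × 1.330 = 6.803
α = (k/(k−1))·(1 − Σσ²ᵢ/σ²_T) = (3/2)·(1 − 4.143/6.803) = 0.587

Cronbach's α = 0.587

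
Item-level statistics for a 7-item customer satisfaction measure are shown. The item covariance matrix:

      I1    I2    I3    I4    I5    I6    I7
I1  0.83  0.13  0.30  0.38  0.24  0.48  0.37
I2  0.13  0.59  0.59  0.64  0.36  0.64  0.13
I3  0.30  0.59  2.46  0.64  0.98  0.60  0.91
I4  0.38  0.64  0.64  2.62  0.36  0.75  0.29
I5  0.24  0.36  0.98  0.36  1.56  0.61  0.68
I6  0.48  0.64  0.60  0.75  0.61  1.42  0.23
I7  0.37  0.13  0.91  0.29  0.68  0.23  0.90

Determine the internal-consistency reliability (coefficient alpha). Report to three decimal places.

α = 0.776

sum of item variances = 0.83 + 0.59 + 2.46 + 2.62 + 1.56 + 1.42 + 0.90 = 10.38
Σ_{i<j} σ_ij = 10.31
σ²_total = 10.38 + 2 × 10.31 = 31.00
α = (k/(k−1))·(1 − sum of item variances/σ²_total) = (7/6)·(1 − 10.38/31.00) = 0.776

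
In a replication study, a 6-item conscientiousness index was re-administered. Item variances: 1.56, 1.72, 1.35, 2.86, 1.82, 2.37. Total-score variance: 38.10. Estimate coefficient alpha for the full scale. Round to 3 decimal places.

Σσ²ᵢ = 1.56 + 1.72 + 1.35 + 2.86 + 1.82 + 2.37 = 11.68
α = (k/(k−1))·(1 − Σσ²ᵢ/σ²_T) = (6/5)·(1 − 11.68/38.10) = 0.832

coefficient alpha = 0.832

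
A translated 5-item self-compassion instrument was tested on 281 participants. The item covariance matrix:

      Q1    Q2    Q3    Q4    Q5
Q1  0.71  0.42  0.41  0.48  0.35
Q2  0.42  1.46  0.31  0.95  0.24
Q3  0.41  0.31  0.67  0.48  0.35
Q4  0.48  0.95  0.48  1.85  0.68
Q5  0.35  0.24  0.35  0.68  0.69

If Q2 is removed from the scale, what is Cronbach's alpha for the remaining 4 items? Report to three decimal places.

Remaining items: Q1, Q3, Q4, Q5 (k = 4).
sum of item variances = 0.71 + 0.67 + 1.85 + 0.69 = 3.92
total variance = 3.92 + 2 × 2.75 = 9.42
α (item deleted) = (4/3)·(1 − 3.92/9.42) = 0.778

Cronbach's alpha = 0.778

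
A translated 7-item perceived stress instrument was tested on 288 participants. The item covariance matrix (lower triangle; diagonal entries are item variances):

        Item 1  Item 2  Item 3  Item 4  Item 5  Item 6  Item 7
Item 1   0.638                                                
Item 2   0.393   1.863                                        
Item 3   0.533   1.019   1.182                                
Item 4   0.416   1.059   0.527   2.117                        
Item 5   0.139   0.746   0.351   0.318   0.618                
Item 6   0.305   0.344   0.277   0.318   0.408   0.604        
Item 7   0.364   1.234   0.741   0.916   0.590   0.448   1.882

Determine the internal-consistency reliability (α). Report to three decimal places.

α = 0.840

ΣVar(i) = 0.638 + 1.863 + 1.182 + 2.117 + 0.618 + 0.604 + 1.882 = 8.904
Sum of off-diagonal covariances = 11.446
σ²_T = 8.904 + 2 × 11.446 = 31.796
α = (k/(k−1))·(1 − ΣVar(i)/σ²_T) = (7/6)·(1 − 8.904/31.796) = 0.840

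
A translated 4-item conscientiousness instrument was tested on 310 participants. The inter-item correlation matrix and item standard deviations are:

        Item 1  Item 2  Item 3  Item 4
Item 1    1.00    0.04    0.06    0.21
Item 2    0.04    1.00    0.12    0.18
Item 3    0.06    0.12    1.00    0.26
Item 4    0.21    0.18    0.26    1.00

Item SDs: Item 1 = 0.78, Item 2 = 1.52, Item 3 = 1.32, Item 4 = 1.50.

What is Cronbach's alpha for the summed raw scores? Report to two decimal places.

α = 0.41

Σσ²ᵢ = 0.78² + 1.52² + 1.32² + 1.50² = 6.9112
Covariances σ_ij = r_ij · s_i · s_j:
  σ(Item 1,Item 2) = 0.04 × 0.78 × 1.52 = 0.0474
  σ(Item 1,Item 3) = 0.06 × 0.78 × 1.32 = 0.0618
  σ(Item 1,Item 4) = 0.21 × 0.78 × 1.50 = 0.2457
  σ(Item 2,Item 3) = 0.12 × 1.52 × 1.32 = 0.2408
  σ(Item 2,Item 4) = 0.18 × 1.52 × 1.50 = 0.4104
  σ(Item 3,Item 4) = 0.26 × 1.32 × 1.50 = 0.5148
σ²_T = Σσ²ᵢ + 2·Σσ_ij = 6.9112 + 2 × 1.5209 = 9.9530
α = (4/3)·(1 − 6.9112/9.9530) = 0.41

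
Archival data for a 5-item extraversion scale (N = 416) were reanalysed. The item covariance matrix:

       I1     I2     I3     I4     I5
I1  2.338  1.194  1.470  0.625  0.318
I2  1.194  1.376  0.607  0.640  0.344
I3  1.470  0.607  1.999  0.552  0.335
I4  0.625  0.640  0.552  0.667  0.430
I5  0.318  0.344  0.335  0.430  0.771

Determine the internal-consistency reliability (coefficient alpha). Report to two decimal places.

Σσᵢ² = 2.338 + 1.376 + 1.999 + 0.667 + 0.771 = 7.151
Σ_{i<j} σ_ij = 6.515
σ²_total = 7.151 + 2 × 6.515 = 20.181
α = (k/(k−1))·(1 − Σσᵢ²/σ²_total) = (5/4)·(1 − 7.151/20.181) = 0.81

coefficient alpha = 0.81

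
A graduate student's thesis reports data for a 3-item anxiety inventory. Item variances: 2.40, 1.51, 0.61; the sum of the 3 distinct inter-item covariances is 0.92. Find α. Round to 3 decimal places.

α = 0.434

Σσ²ᵢ = 2.40 + 1.51 + 0.61 = 4.52
Sum of distinct covariances = 0.92
total variance = Σσ²ᵢ + 2·Σcov = 4.52 + 2 × 0.92 = 6.36
α = (3/2)·(1 − 4.52/6.36) = 0.434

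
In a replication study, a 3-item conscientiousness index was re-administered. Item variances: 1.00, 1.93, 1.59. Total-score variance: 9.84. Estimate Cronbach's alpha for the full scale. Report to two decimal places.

Cronbach's alpha = 0.81

ΣVar(i) = 1.00 + 1.93 + 1.59 = 4.52
α = (k/(k−1))·(1 − ΣVar(i)/σ²_T) = (3/2)·(1 − 4.52/9.84) = 0.81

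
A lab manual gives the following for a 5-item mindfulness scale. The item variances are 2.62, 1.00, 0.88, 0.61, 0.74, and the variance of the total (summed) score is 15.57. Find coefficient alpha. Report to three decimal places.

α = 0.780

sum of item variances = 2.62 + 1.00 + 0.88 + 0.61 + 0.74 = 5.85
α = (k/(k−1))·(1 − sum of item variances/σ²_T) = (5/4)·(1 − 5.85/15.57) = 0.780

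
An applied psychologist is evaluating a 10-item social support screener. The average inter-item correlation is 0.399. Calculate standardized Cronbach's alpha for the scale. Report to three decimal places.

Standardized α = k·r̄ / (1 + (k−1)·r̄) = 10 × 0.399 / (1 + 9 × 0.399)
  = 3.9900 / 4.5910 = 0.869

standardized Cronbach's alpha = 0.869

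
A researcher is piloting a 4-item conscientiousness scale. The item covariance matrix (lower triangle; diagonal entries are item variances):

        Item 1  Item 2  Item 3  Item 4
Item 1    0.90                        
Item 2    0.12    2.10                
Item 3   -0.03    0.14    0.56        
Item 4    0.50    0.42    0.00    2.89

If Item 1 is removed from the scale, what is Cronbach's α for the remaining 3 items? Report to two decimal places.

Remaining items: Item 2, Item 3, Item 4 (k = 3).
Σσ²ᵢ = 2.10 + 0.56 + 2.89 = 5.55
σ²_total = 5.55 + 2 × 0.56 = 6.67
α (item deleted) = (3/2)·(1 − 5.55/6.67) = 0.25

α = 0.25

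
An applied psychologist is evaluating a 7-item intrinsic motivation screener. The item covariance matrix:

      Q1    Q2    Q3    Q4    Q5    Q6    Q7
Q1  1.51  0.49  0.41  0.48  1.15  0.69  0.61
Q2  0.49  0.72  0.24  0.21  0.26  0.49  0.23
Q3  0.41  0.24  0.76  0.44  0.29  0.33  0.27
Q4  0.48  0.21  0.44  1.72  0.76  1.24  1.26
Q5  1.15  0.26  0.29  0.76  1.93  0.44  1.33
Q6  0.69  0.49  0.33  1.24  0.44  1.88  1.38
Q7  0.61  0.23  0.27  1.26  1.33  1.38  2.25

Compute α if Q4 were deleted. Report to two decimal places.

α = 0.79

Remaining items: Q1, Q2, Q3, Q5, Q6, Q7 (k = 6).
ΣVar(i) = 1.51 + 0.72 + 0.76 + 1.93 + 1.88 + 2.25 = 9.05
total variance = 9.05 + 2 × 8.61 = 26.27
α (item deleted) = (6/5)·(1 − 9.05/26.27) = 0.79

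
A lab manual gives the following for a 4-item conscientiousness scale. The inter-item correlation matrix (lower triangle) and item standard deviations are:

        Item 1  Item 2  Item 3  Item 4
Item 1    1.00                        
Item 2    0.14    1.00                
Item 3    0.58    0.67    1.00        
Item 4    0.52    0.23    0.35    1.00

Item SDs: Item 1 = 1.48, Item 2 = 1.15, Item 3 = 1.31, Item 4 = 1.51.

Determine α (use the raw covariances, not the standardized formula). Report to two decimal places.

α = 0.74

Σσ²ᵢ = 1.48² + 1.15² + 1.31² + 1.51² = 7.5091
Covariances σ_ij = r_ij · s_i · s_j:
  σ(Item 1,Item 2) = 0.14 × 1.48 × 1.15 = 0.2383
  σ(Item 1,Item 3) = 0.58 × 1.48 × 1.31 = 1.1245
  σ(Item 1,Item 4) = 0.52 × 1.48 × 1.51 = 1.1621
  σ(Item 2,Item 3) = 0.67 × 1.15 × 1.31 = 1.0094
  σ(Item 2,Item 4) = 0.23 × 1.15 × 1.51 = 0.3994
  σ(Item 3,Item 4) = 0.35 × 1.31 × 1.51 = 0.6923
σ²_T = Σσ²ᵢ + 2·Σσ_ij = 7.5091 + 2 × 4.6260 = 16.7611
α = (4/3)·(1 − 7.5091/16.7611) = 0.74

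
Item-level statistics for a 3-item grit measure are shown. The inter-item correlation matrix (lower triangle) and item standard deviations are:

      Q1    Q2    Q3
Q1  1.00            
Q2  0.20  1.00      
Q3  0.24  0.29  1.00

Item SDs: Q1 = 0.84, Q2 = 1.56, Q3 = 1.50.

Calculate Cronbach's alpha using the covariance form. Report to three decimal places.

Σσ²ᵢ = 0.84² + 1.56² + 1.50² = 5.3892
Covariances σ_ij = r_ij · s_i · s_j:
  σ(Q1,Q2) = 0.20 × 0.84 × 1.56 = 0.2621
  σ(Q1,Q3) = 0.24 × 0.84 × 1.50 = 0.3024
  σ(Q2,Q3) = 0.29 × 1.56 × 1.50 = 0.6786
σ²_T = Σσ²ᵢ + 2·Σσ_ij = 5.3892 + 2 × 1.2431 = 7.8754
α = (3/2)·(1 − 5.3892/7.8754) = 0.474

Cronbach's alpha = 0.474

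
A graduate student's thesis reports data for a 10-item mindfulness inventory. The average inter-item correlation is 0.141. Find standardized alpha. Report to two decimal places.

standardized alpha = 0.62

Standardized α = k·r̄ / (1 + (k−1)·r̄) = 10 × 0.141 / (1 + 9 × 0.141)
  = 1.4100 / 2.2690 = 0.62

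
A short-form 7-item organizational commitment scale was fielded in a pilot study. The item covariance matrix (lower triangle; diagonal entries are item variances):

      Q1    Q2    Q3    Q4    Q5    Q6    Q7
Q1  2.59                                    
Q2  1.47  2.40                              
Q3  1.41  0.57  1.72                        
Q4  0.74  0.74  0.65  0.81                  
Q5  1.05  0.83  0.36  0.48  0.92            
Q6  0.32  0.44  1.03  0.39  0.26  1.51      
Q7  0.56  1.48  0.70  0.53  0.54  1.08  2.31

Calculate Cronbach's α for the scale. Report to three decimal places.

α = 0.838

Σσ²ᵢ = 2.59 + 2.40 + 1.72 + 0.81 + 0.92 + 1.51 + 2.31 = 12.26
Sum of the distinct covariances = 15.63
total variance = 12.26 + 2 × 15.63 = 43.52
α = (k/(k−1))·(1 − Σσ²ᵢ/total variance) = (7/6)·(1 − 12.26/43.52) = 0.838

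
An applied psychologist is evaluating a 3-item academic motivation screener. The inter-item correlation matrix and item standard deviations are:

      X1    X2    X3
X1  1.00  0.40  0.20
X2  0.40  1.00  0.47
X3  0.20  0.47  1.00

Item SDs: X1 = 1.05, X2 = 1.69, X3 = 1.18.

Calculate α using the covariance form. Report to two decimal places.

Σσ²ᵢ = 1.05² + 1.69² + 1.18² = 5.3510
Covariances σ_ij = r_ij · s_i · s_j:
  σ(X1,X2) = 0.40 × 1.05 × 1.69 = 0.7098
  σ(X1,X3) = 0.20 × 1.05 × 1.18 = 0.2478
  σ(X2,X3) = 0.47 × 1.69 × 1.18 = 0.9373
σ²_T = Σσ²ᵢ + 2·Σσ_ij = 5.3510 + 2 × 1.8949 = 9.1408
α = (3/2)·(1 − 5.3510/9.1408) = 0.62

α = 0.62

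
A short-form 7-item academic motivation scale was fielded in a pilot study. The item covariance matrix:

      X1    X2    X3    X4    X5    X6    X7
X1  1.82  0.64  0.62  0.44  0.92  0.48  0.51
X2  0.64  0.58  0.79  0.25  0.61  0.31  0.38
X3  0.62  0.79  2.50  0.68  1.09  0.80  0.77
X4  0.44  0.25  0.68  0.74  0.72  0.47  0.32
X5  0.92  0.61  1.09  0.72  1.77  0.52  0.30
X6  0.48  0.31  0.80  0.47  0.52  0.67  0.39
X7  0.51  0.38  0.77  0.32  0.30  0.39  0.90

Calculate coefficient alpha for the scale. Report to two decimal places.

ΣVar(i) = 1.82 + 0.58 + 2.50 + 0.74 + 1.77 + 0.67 + 0.90 = 8.98
Sum of off-diagonal covariances = 12.01
total variance = 8.98 + 2 × 12.01 = 33.00
α = (k/(k−1))·(1 − ΣVar(i)/total variance) = (7/6)·(1 − 8.98/33.00) = 0.85

coefficient alpha = 0.85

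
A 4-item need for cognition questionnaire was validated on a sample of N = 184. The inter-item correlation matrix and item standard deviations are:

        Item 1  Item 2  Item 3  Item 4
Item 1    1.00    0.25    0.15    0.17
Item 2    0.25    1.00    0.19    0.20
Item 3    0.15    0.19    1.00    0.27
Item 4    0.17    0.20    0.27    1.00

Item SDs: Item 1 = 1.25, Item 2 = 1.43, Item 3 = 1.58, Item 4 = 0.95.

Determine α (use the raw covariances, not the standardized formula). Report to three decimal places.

Σσ²ᵢ = 1.25² + 1.43² + 1.58² + 0.95² = 7.0063
Covariances σ_ij = r_ij · s_i · s_j:
  σ(Item 1,Item 2) = 0.25 × 1.25 × 1.43 = 0.4469
  σ(Item 1,Item 3) = 0.15 × 1.25 × 1.58 = 0.2963
  σ(Item 1,Item 4) = 0.17 × 1.25 × 0.95 = 0.2019
  σ(Item 2,Item 3) = 0.19 × 1.43 × 1.58 = 0.4293
  σ(Item 2,Item 4) = 0.20 × 1.43 × 0.95 = 0.2717
  σ(Item 3,Item 4) = 0.27 × 1.58 × 0.95 = 0.4053
σ²_T = Σσ²ᵢ + 2·Σσ_ij = 7.0063 + 2 × 2.0514 = 11.1091
α = (4/3)·(1 − 7.0063/11.1091) = 0.492

α = 0.492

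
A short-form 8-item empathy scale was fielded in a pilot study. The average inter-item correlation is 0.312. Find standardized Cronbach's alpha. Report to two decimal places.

Standardized α = k·r̄ / (1 + (k−1)·r̄) = 8 × 0.312 / (1 + 7 × 0.312)
  = 2.4960 / 3.1840 = 0.78

α = 0.78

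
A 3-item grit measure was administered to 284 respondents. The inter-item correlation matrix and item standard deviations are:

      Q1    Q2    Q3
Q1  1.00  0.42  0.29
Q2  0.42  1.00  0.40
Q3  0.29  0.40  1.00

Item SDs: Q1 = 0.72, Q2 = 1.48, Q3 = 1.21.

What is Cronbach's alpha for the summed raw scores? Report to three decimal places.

α = 0.607

Σσ²ᵢ = 0.72² + 1.48² + 1.21² = 4.1729
Covariances σ_ij = r_ij · s_i · s_j:
  σ(Q1,Q2) = 0.42 × 0.72 × 1.48 = 0.4476
  σ(Q1,Q3) = 0.29 × 0.72 × 1.21 = 0.2526
  σ(Q2,Q3) = 0.40 × 1.48 × 1.21 = 0.7163
σ²_T = Σσ²ᵢ + 2·Σσ_ij = 4.1729 + 2 × 1.4165 = 7.0059
α = (3/2)·(1 − 4.1729/7.0059) = 0.607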